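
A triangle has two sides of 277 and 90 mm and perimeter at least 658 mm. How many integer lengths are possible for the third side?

Triangle inequality: 187 < x < 367. Perimeter ≥ 658 gives x ≥ 658 − 277 − 90 = 291.
So 291 ≤ x < 367; integers 291 through 366: 76 values.

76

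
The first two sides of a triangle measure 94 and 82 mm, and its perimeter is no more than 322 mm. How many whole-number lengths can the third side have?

Triangle inequality: 12 < x < 176. Perimeter ≤ 322 gives x ≤ 322 − 94 − 82 = 146.
So 12 < x ≤ 146; integers 13 through 146: 134 values.

134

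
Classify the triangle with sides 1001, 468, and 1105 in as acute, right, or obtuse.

Compare the square of the longest side to the sum of squares of the other two: 468² + 1001² = 1221025 = 1105².

right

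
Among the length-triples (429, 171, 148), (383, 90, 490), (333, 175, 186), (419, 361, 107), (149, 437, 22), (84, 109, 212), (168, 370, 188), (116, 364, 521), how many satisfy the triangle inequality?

2

(148,171,429): 148+171 ≤ 429 → not valid
(90,383,490): 90+383 ≤ 490 → not valid
(175,186,333): 175+186 > 333 → valid
(107,361,419): 107+361 > 419 → valid
(22,149,437): 22+149 ≤ 437 → not valid
(84,109,212): 84+109 ≤ 212 → not valid
(168,188,370): 168+188 ≤ 370 → not valid
(116,364,521): 116+364 ≤ 521 → not valid
2 of the 8 triples form a triangle.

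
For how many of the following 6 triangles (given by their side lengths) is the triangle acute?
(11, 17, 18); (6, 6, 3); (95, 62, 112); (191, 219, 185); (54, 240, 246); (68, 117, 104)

5

(11,17,18): 11²+17² = 410 > 324 = 18² → acute
(6,6,3): 3²+6² = 45 > 36 = 6² → acute
(95,62,112): 62²+95² = 12869 > 12544 = 112² → acute
(191,219,185): 185²+191² = 70706 > 47961 = 219² → acute
(54,240,246): 54²+240² = 60516 = 246² → right
(68,117,104): 68²+104² = 15440 > 13689 = 117² → acute
5 of the 6 are acute.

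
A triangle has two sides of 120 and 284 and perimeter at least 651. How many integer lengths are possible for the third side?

Triangle inequality: 164 < x < 404. Perimeter ≥ 651 gives x ≥ 651 − 120 − 284 = 247.
So 247 ≤ x < 404; integers 247 through 403: 157 values.

157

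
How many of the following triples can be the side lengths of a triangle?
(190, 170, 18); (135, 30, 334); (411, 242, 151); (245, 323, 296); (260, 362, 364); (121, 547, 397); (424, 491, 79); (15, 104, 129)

3

(18,170,190): 18+170 ≤ 190 → not valid
(30,135,334): 30+135 ≤ 334 → not valid
(151,242,411): 151+242 ≤ 411 → not valid
(245,296,323): 245+296 > 323 → valid
(260,362,364): 260+362 > 364 → valid
(121,397,547): 121+397 ≤ 547 → not valid
(79,424,491): 79+424 > 491 → valid
(15,104,129): 15+104 ≤ 129 → not valid
3 of the 8 triples form a triangle.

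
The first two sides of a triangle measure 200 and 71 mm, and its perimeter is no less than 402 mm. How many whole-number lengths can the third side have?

140

Triangle inequality: 129 < x < 271. Perimeter ≥ 402 gives x ≥ 402 − 200 − 71 = 131.
So 131 ≤ x < 271; integers 131 through 270: 140 values.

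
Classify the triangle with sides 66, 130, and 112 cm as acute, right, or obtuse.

right

Compare the square of the longest side to the sum of squares of the other two: 66² + 112² = 16900 = 130².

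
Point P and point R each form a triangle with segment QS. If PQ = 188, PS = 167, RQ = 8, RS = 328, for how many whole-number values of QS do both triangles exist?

15

From triangle PQS: 21 < QS < 355.
From triangle RQS: 320 < QS < 336.
Intersection: 320 < QS < 336, so integers 321 through 335: 15 values.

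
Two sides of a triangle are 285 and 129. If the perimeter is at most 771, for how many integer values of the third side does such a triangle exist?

201

Triangle inequality: 156 < x < 414. Perimeter ≤ 771 gives x ≤ 771 − 285 − 129 = 357.
So 156 < x ≤ 357; integers 157 through 357: 201 values.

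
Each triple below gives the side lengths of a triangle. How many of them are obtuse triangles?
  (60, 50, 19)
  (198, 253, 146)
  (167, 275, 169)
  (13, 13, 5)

3

(60,50,19): 19²+50² = 2861 < 3600 = 60² → obtuse
(198,253,146): 146²+198² = 60520 < 64009 = 253² → obtuse
(167,275,169): 167²+169² = 56450 < 75625 = 275² → obtuse
(13,13,5): 5²+13² = 194 > 169 = 13² → acute
3 of the 4 are obtuse.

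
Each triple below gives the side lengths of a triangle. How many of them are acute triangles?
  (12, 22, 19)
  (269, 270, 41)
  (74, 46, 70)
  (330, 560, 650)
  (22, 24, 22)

(12,22,19): 12²+19² = 505 > 484 = 22² → acute
(269,270,41): 41²+269² = 74042 > 72900 = 270² → acute
(74,46,70): 46²+70² = 7016 > 5476 = 74² → acute
(330,560,650): 330²+560² = 422500 = 650² → right
(22,24,22): 22²+22² = 968 > 576 = 24² → acute
4 of the 5 are acute.

4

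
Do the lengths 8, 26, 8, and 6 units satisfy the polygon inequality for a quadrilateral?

For a quadrilateral, each side must be shorter than the sum of the others.
Here the longest side is 26, but the remaining 3 sides sum to only 22.

No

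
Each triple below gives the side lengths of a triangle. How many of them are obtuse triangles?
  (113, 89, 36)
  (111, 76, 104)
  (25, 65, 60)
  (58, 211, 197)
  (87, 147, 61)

(113,89,36): 36²+89² = 9217 < 12769 = 113² → obtuse
(111,76,104): 76²+104² = 16592 > 12321 = 111² → acute
(25,65,60): 25²+60² = 4225 = 65² → right
(58,211,197): 58²+197² = 42173 < 44521 = 211² → obtuse
(87,147,61): 61²+87² = 11290 < 21609 = 147² → obtuse
3 of the 5 are obtuse.

3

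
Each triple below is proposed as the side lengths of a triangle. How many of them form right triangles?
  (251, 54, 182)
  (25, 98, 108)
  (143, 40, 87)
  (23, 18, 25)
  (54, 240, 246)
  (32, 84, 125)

1

(251,54,182): 54+182 ≤ 251, not a triangle
(25,98,108): 25²+98² = 10229 < 11664 = 108² → obtuse
(143,40,87): 40+87 ≤ 143, not a triangle
(23,18,25): 18²+23² = 853 > 625 = 25² → acute
(54,240,246): 54²+240² = 60516 = 246² → right
(32,84,125): 32+84 ≤ 125, not a triangle
1 of the 6 is right.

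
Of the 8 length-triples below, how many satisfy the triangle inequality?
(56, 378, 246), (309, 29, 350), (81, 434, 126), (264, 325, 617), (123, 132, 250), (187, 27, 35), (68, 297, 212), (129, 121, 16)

2

(56,246,378): 56+246 ≤ 378 → not valid
(29,309,350): 29+309 ≤ 350 → not valid
(81,126,434): 81+126 ≤ 434 → not valid
(264,325,617): 264+325 ≤ 617 → not valid
(123,132,250): 123+132 > 250 → valid
(27,35,187): 27+35 ≤ 187 → not valid
(68,212,297): 68+212 ≤ 297 → not valid
(16,121,129): 16+121 > 129 → valid
2 of the 8 triples form a triangle.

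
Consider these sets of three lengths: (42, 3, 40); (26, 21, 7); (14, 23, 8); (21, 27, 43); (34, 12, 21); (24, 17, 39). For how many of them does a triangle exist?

(3,40,42): 3+40 > 42 → valid
(7,21,26): 7+21 > 26 → valid
(8,14,23): 8+14 ≤ 23 → not valid
(21,27,43): 21+27 > 43 → valid
(12,21,34): 12+21 ≤ 34 → not valid
(17,24,39): 17+24 > 39 → valid
4 of the 6 triples form a triangle.

4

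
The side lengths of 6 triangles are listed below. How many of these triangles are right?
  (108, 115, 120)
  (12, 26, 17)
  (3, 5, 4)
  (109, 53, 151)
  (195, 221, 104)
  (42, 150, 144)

(108,115,120): 108²+115² = 24889 > 14400 = 120² → acute
(12,26,17): 12²+17² = 433 < 676 = 26² → obtuse
(3,5,4): 3²+4² = 25 = 5² → right
(109,53,151): 53²+109² = 14690 < 22801 = 151² → obtuse
(195,221,104): 104²+195² = 48841 = 221² → right
(42,150,144): 42²+144² = 22500 = 150² → right
3 of the 6 are right.

3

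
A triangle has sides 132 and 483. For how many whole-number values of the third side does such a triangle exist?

The third side lies in the open interval (351, 615).
Integers from 352 to 614 inclusive: 614 − 352 + 1 = 263.

263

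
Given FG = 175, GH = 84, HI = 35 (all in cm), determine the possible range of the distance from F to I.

The maximum is all hops collinear in one direction: 175 + 84 + 35 = 294.
The longest hop is 175; the others sum to 119. Folding the others back against it leaves at least 175 − 119 = 56.

56 ≤ FI ≤ 294 cm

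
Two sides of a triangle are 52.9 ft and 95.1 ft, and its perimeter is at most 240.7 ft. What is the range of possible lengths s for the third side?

42.2 < s ≤ 92.7 ft

Triangle inequality alone gives 42.2 < s < 148.0.
The perimeter condition gives s ≤ 240.7 − 52.9 − 95.1 = 92.7.
Intersecting the two: 42.2 < s ≤ 92.7.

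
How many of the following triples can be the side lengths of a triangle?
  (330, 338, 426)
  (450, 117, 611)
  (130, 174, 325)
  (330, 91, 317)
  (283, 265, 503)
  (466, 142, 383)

4

(330,338,426): 330+338 > 426 → valid
(117,450,611): 117+450 ≤ 611 → not valid
(130,174,325): 130+174 ≤ 325 → not valid
(91,317,330): 91+317 > 330 → valid
(265,283,503): 265+283 > 503 → valid
(142,383,466): 142+383 > 466 → valid
4 of the 6 triples form a triangle.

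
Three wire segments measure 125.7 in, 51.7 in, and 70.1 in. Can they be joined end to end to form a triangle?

No

The longest side is 125.7, but the other two sum to only 121.8.
121.8 < 125.7, so the triangle inequality fails.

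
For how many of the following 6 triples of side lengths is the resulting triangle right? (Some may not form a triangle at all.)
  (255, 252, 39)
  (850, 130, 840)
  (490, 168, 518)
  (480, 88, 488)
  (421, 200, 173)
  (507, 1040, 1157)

(255,252,39): 39²+252² = 65025 = 255² → right
(850,130,840): 130²+840² = 722500 = 850² → right
(490,168,518): 168²+490² = 268324 = 518² → right
(480,88,488): 88²+480² = 238144 = 488² → right
(421,200,173): 173+200 ≤ 421, not a triangle
(507,1040,1157): 507²+1040² = 1338649 = 1157² → right
5 of the 6 are right.

5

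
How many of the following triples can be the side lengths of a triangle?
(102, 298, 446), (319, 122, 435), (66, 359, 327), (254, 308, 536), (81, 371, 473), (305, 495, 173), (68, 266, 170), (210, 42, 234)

4

(102,298,446): 102+298 ≤ 446 → not valid
(122,319,435): 122+319 > 435 → valid
(66,327,359): 66+327 > 359 → valid
(254,308,536): 254+308 > 536 → valid
(81,371,473): 81+371 ≤ 473 → not valid
(173,305,495): 173+305 ≤ 495 → not valid
(68,170,266): 68+170 ≤ 266 → not valid
(42,210,234): 42+210 > 234 → valid
4 of the 8 triples form a triangle.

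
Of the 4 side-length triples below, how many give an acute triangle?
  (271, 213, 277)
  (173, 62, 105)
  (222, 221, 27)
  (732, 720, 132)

2

(271,213,277): 213²+271² = 118810 > 76729 = 277² → acute
(173,62,105): 62+105 ≤ 173, not a triangle
(222,221,27): 27²+221² = 49570 > 49284 = 222² → acute
(732,720,132): 132²+720² = 535824 = 732² → right
2 of the 4 are acute.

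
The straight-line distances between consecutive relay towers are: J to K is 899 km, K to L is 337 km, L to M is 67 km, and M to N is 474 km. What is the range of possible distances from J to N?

21 ≤ JN ≤ 1777 km

The maximum is all hops collinear in one direction: 899 + 337 + 67 + 474 = 1777.
The longest hop is 899; the others sum to 878. Folding the others back against it leaves at least 899 − 878 = 21.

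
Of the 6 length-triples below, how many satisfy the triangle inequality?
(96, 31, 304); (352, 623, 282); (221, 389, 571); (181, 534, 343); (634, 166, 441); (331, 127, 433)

3

(31,96,304): 31+96 ≤ 304 → not valid
(282,352,623): 282+352 > 623 → valid
(221,389,571): 221+389 > 571 → valid
(181,343,534): 181+343 ≤ 534 → not valid
(166,441,634): 166+441 ≤ 634 → not valid
(127,331,433): 127+331 > 433 → valid
3 of the 6 triples form a triangle.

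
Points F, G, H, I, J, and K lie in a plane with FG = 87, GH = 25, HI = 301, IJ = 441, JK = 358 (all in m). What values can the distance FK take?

0 ≤ FK ≤ 1212 m

The maximum is all hops collinear in one direction: 87 + 25 + 301 + 441 + 358 = 1212.
The longest hop is 441; the others sum to 771. Since 441 ≤ 771, the path can fold back on itself completely, so the minimum distance is 0.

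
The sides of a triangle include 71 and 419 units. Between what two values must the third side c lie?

By the triangle inequality, c must be less than 71 + 419 = 490 and greater than |71 − 419| = 348.

348 < c < 490 (units)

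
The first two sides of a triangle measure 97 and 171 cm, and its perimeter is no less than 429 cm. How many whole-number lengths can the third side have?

Triangle inequality: 74 < x < 268. Perimeter ≥ 429 gives x ≥ 429 − 97 − 171 = 161.
So 161 ≤ x < 268; integers 161 through 267: 107 values.

107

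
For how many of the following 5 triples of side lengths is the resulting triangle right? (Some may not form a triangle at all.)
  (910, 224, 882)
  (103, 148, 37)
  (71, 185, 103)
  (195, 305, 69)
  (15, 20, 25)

(910,224,882): 224²+882² = 828100 = 910² → right
(103,148,37): 37+103 ≤ 148, not a triangle
(71,185,103): 71+103 ≤ 185, not a triangle
(195,305,69): 69+195 ≤ 305, not a triangle
(15,20,25): 15²+20² = 625 = 25² → right
2 of the 5 are right.

2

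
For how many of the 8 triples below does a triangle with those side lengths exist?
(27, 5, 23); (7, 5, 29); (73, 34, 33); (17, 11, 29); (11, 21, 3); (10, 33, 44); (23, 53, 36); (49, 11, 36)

(5,23,27): 5+23 > 27 → valid
(5,7,29): 5+7 ≤ 29 → not valid
(33,34,73): 33+34 ≤ 73 → not valid
(11,17,29): 11+17 ≤ 29 → not valid
(3,11,21): 3+11 ≤ 21 → not valid
(10,33,44): 10+33 ≤ 44 → not valid
(23,36,53): 23+36 > 53 → valid
(11,36,49): 11+36 ≤ 49 → not valid
2 of the 8 triples form a triangle.

2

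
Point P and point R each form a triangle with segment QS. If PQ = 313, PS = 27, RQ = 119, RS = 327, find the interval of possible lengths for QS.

From triangle PQS: |313 − 27| < QS < 313 + 27, i.e. 286 < QS < 340.
From triangle RQS: 208 < QS < 446.
Both must hold, so QS lies in the intersection.

286 < QS < 340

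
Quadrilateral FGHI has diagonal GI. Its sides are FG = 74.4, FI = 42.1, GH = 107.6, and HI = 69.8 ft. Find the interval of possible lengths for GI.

37.8 < GI < 116.5

From triangle FGI: |74.4 − 42.1| < GI < 74.4 + 42.1, i.e. 32.3 < GI < 116.5.
From triangle HGI: 37.8 < GI < 177.4.
Both must hold, so GI lies in the intersection.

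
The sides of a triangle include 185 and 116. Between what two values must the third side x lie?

By the triangle inequality, x must be less than 185 + 116 = 301 and greater than |185 − 116| = 69.

69 < x < 301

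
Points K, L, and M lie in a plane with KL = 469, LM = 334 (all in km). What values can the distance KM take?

135 ≤ KM ≤ 803 km

By the triangle inequality, |469 − 334| ≤ KM ≤ 469 + 334.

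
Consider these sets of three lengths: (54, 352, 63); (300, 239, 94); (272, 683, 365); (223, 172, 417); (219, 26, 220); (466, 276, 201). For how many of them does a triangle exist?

3

(54,63,352): 54+63 ≤ 352 → not valid
(94,239,300): 94+239 > 300 → valid
(272,365,683): 272+365 ≤ 683 → not valid
(172,223,417): 172+223 ≤ 417 → not valid
(26,219,220): 26+219 > 220 → valid
(201,276,466): 201+276 > 466 → valid
3 of the 6 triples form a triangle.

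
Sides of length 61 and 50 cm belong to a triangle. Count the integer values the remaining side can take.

The third side lies in the open interval (11, 111).
Integers from 12 to 110 inclusive: 110 − 12 + 1 = 99.

99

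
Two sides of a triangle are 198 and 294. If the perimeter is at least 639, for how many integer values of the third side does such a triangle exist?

Triangle inequality: 96 < x < 492. Perimeter ≥ 639 gives x ≥ 639 − 198 − 294 = 147.
So 147 ≤ x < 492; integers 147 through 491: 345 values.

345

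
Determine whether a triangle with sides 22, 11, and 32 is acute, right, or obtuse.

obtuse

Compare the square of the longest side to the sum of squares of the other two: 11² + 22² = 605 < 1024 = 32².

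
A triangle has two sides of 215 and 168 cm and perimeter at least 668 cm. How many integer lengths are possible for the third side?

Triangle inequality: 47 < x < 383. Perimeter ≥ 668 gives x ≥ 668 − 215 − 168 = 285.
So 285 ≤ x < 383; integers 285 through 382: 98 values.

98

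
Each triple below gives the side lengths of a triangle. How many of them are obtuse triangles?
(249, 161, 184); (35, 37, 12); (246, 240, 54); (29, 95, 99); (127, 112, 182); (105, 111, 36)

2

(249,161,184): 161²+184² = 59777 < 62001 = 249² → obtuse
(35,37,12): 12²+35² = 1369 = 37² → right
(246,240,54): 54²+240² = 60516 = 246² → right
(29,95,99): 29²+95² = 9866 > 9801 = 99² → acute
(127,112,182): 112²+127² = 28673 < 33124 = 182² → obtuse
(105,111,36): 36²+105² = 12321 = 111² → right
2 of the 6 are obtuse.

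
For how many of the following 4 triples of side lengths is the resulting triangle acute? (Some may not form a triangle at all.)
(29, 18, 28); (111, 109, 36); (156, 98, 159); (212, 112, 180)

(29,18,28): 18²+28² = 1108 > 841 = 29² → acute
(111,109,36): 36²+109² = 13177 > 12321 = 111² → acute
(156,98,159): 98²+156² = 33940 > 25281 = 159² → acute
(212,112,180): 112²+180² = 44944 = 212² → right
3 of the 4 are acute.

3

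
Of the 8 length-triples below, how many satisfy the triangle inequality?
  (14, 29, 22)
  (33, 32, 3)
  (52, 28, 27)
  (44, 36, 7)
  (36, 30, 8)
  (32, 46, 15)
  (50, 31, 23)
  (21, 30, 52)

6

(14,22,29): 14+22 > 29 → valid
(3,32,33): 3+32 > 33 → valid
(27,28,52): 27+28 > 52 → valid
(7,36,44): 7+36 ≤ 44 → not valid
(8,30,36): 8+30 > 36 → valid
(15,32,46): 15+32 > 46 → valid
(23,31,50): 23+31 > 50 → valid
(21,30,52): 21+30 ≤ 52 → not valid
6 of the 8 triples form a triangle.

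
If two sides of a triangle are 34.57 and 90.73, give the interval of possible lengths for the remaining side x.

56.16 < x < 125.30

By the triangle inequality, x must be less than 34.57 + 90.73 = 125.30 and greater than |34.57 − 90.73| = 56.16.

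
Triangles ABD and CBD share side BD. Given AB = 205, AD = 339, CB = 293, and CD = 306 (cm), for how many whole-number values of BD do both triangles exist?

409

From triangle ABD: 134 < BD < 544.
From triangle CBD: 13 < BD < 599.
Intersection: 134 < BD < 544, so integers 135 through 543: 409 values.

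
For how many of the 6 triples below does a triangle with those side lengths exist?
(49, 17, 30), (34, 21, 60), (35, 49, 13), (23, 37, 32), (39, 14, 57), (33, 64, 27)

(17,30,49): 17+30 ≤ 49 → not valid
(21,34,60): 21+34 ≤ 60 → not valid
(13,35,49): 13+35 ≤ 49 → not valid
(23,32,37): 23+32 > 37 → valid
(14,39,57): 14+39 ≤ 57 → not valid
(27,33,64): 27+33 ≤ 64 → not valid
1 of the 6 triples forms a triangle.

1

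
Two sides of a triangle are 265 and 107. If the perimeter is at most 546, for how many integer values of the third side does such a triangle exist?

Triangle inequality: 158 < x < 372. Perimeter ≤ 546 gives x ≤ 546 − 265 − 107 = 174.
So 158 < x ≤ 174; integers 159 through 174: 16 values.

16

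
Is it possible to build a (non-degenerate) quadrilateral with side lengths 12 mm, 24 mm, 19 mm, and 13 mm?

Yes

A quadrilateral exists iff every side is shorter than the sum of the others — equivalently, the longest side is less than the sum of the rest.
Longest side 24 < 44 (sum of the remaining 3), so yes.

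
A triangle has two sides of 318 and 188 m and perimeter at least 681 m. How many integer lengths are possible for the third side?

Triangle inequality: 130 < x < 506. Perimeter ≥ 681 gives x ≥ 681 − 318 − 188 = 175.
So 175 ≤ x < 506; integers 175 through 505: 331 values.

331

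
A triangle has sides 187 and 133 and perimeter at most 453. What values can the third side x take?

Triangle inequality alone gives 54 < x < 320.
The perimeter condition gives x ≤ 453 − 187 − 133 = 133.
Intersecting the two: 54 < x ≤ 133.

54 < x ≤ 133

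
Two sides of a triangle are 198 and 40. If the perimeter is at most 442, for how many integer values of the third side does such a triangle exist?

46

Triangle inequality: 158 < x < 238. Perimeter ≤ 442 gives x ≤ 442 − 198 − 40 = 204.
So 158 < x ≤ 204; integers 159 through 204: 46 values.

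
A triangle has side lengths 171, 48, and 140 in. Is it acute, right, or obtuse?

Compare the square of the longest side to the sum of squares of the other two: 48² + 140² = 21904 < 29241 = 171².

obtuse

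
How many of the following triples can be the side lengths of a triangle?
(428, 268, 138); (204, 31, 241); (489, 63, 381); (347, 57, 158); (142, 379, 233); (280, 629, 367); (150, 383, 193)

(138,268,428): 138+268 ≤ 428 → not valid
(31,204,241): 31+204 ≤ 241 → not valid
(63,381,489): 63+381 ≤ 489 → not valid
(57,158,347): 57+158 ≤ 347 → not valid
(142,233,379): 142+233 ≤ 379 → not valid
(280,367,629): 280+367 > 629 → valid
(150,193,383): 150+193 ≤ 383 → not valid
1 of the 7 triples forms a triangle.

1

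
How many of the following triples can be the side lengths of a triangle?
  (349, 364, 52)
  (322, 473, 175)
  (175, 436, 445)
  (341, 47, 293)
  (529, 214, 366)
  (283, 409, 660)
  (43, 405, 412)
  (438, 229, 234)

7

(52,349,364): 52+349 > 364 → valid
(175,322,473): 175+322 > 473 → valid
(175,436,445): 175+436 > 445 → valid
(47,293,341): 47+293 ≤ 341 → not valid
(214,366,529): 214+366 > 529 → valid
(283,409,660): 283+409 > 660 → valid
(43,405,412): 43+405 > 412 → valid
(229,234,438): 229+234 > 438 → valid
7 of the 8 triples form a triangle.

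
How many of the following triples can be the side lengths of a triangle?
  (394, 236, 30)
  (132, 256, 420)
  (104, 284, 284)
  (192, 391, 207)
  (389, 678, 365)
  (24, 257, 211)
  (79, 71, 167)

(30,236,394): 30+236 ≤ 394 → not valid
(132,256,420): 132+256 ≤ 420 → not valid
(104,284,284): 104+284 > 284 → valid
(192,207,391): 192+207 > 391 → valid
(365,389,678): 365+389 > 678 → valid
(24,211,257): 24+211 ≤ 257 → not valid
(71,79,167): 71+79 ≤ 167 → not valid
3 of the 7 triples form a triangle.

3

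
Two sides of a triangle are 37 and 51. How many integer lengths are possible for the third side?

73

The third side lies in the open interval (14, 88).
Integers from 15 to 87 inclusive: 87 − 15 + 1 = 73.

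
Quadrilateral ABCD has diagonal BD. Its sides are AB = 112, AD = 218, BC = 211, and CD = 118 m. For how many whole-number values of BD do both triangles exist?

From triangle ABD: 106 < BD < 330.
From triangle CBD: 93 < BD < 329.
Intersection: 106 < BD < 329, so integers 107 through 328: 222 values.

222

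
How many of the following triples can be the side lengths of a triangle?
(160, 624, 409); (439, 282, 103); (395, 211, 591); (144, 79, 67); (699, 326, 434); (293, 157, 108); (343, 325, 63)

4

(160,409,624): 160+409 ≤ 624 → not valid
(103,282,439): 103+282 ≤ 439 → not valid
(211,395,591): 211+395 > 591 → valid
(67,79,144): 67+79 > 144 → valid
(326,434,699): 326+434 > 699 → valid
(108,157,293): 108+157 ≤ 293 → not valid
(63,325,343): 63+325 > 343 → valid
4 of the 7 triples form a triangle.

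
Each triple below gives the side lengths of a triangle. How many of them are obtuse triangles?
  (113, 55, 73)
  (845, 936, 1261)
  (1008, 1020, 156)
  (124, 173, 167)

1

(113,55,73): 55²+73² = 8354 < 12769 = 113² → obtuse
(845,936,1261): 845²+936² = 1590121 = 1261² → right
(1008,1020,156): 156²+1008² = 1040400 = 1020² → right
(124,173,167): 124²+167² = 43265 > 29929 = 173² → acute
1 of the 4 is obtuse.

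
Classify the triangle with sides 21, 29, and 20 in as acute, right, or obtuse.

right

Compare the square of the longest side to the sum of squares of the other two: 20² + 21² = 841 = 29².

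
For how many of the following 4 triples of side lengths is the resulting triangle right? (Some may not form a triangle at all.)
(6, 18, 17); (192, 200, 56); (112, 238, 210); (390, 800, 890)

3

(6,18,17): 6²+17² = 325 > 324 = 18² → acute
(192,200,56): 56²+192² = 40000 = 200² → right
(112,238,210): 112²+210² = 56644 = 238² → right
(390,800,890): 390²+800² = 792100 = 890² → right
3 of the 4 are right.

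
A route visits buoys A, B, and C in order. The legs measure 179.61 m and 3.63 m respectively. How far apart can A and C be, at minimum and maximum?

By the triangle inequality, |179.61 − 3.63| ≤ AC ≤ 179.61 + 3.63.

175.98 ≤ AC ≤ 183.24 m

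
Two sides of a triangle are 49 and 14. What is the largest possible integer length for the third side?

62

The third side must be strictly less than 49 + 14 = 63.
The largest integer below 63 is 62.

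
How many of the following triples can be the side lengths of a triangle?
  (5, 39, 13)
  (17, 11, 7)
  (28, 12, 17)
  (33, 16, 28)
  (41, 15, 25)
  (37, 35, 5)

(5,13,39): 5+13 ≤ 39 → not valid
(7,11,17): 7+11 > 17 → valid
(12,17,28): 12+17 > 28 → valid
(16,28,33): 16+28 > 33 → valid
(15,25,41): 15+25 ≤ 41 → not valid
(5,35,37): 5+35 > 37 → valid
4 of the 6 triples form a triangle.

4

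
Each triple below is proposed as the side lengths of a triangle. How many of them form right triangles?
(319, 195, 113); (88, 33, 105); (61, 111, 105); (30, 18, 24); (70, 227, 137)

(319,195,113): 113+195 ≤ 319, not a triangle
(88,33,105): 33²+88² = 8833 < 11025 = 105² → obtuse
(61,111,105): 61²+105² = 14746 > 12321 = 111² → acute
(30,18,24): 18²+24² = 900 = 30² → right
(70,227,137): 70+137 ≤ 227, not a triangle
1 of the 5 is right.

1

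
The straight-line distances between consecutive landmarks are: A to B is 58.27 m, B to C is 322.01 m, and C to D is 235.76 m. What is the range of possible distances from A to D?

27.98 ≤ AD ≤ 616.04 m

The maximum is all hops collinear in one direction: 58.27 + 322.01 + 235.76 = 616.04.
The longest hop is 322.01; the others sum to 294.03. Folding the others back against it leaves at least 322.01 − 294.03 = 27.98.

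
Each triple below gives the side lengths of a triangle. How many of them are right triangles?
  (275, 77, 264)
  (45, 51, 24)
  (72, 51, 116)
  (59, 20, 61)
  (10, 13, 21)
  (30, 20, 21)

2

(275,77,264): 77²+264² = 75625 = 275² → right
(45,51,24): 24²+45² = 2601 = 51² → right
(72,51,116): 51²+72² = 7785 < 13456 = 116² → obtuse
(59,20,61): 20²+59² = 3881 > 3721 = 61² → acute
(10,13,21): 10²+13² = 269 < 441 = 21² → obtuse
(30,20,21): 20²+21² = 841 < 900 = 30² → obtuse
2 of the 6 are right.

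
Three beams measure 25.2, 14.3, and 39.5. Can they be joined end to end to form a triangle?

The two shorter sides sum to 39.5, exactly equal to the longest side 39.5.
That gives only a degenerate (flat) triangle — the inequality must be strict.

No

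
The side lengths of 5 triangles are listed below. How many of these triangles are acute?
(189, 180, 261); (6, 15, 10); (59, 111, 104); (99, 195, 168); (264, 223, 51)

1

(189,180,261): 180²+189² = 68121 = 261² → right
(6,15,10): 6²+10² = 136 < 225 = 15² → obtuse
(59,111,104): 59²+104² = 14297 > 12321 = 111² → acute
(99,195,168): 99²+168² = 38025 = 195² → right
(264,223,51): 51²+223² = 52330 < 69696 = 264² → obtuse
1 of the 5 is acute.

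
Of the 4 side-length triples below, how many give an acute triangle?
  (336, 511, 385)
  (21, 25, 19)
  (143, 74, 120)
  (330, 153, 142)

1

(336,511,385): 336²+385² = 261121 = 511² → right
(21,25,19): 19²+21² = 802 > 625 = 25² → acute
(143,74,120): 74²+120² = 19876 < 20449 = 143² → obtuse
(330,153,142): 142+153 ≤ 330, not a triangle
1 of the 4 is acute.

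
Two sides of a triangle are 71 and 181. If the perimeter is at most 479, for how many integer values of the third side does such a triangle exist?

117

Triangle inequality: 110 < x < 252. Perimeter ≤ 479 gives x ≤ 479 − 71 − 181 = 227.
So 110 < x ≤ 227; integers 111 through 227: 117 values.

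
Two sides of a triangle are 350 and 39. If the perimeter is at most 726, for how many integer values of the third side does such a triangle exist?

Triangle inequality: 311 < x < 389. Perimeter ≤ 726 gives x ≤ 726 − 350 − 39 = 337.
So 311 < x ≤ 337; integers 312 through 337: 26 values.

26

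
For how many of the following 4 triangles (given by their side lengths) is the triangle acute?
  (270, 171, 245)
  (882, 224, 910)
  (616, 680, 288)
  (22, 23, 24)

(270,171,245): 171²+245² = 89266 > 72900 = 270² → acute
(882,224,910): 224²+882² = 828100 = 910² → right
(616,680,288): 288²+616² = 462400 = 680² → right
(22,23,24): 22²+23² = 1013 > 576 = 24² → acute
2 of the 4 are acute.

2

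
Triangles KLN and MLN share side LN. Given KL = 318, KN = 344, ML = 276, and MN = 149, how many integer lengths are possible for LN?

From triangle KLN: 26 < LN < 662.
From triangle MLN: 127 < LN < 425.
Intersection: 127 < LN < 425, so integers 128 through 424: 297 values.

297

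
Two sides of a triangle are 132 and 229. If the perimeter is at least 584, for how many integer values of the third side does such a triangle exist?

138

Triangle inequality: 97 < x < 361. Perimeter ≥ 584 gives x ≥ 584 − 132 − 229 = 223.
So 223 ≤ x < 361; integers 223 through 360: 138 values.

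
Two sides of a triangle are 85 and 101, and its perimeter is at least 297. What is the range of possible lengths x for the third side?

111 ≤ x < 186

Triangle inequality alone gives 16 < x < 186.
The perimeter condition gives x ≥ 297 − 85 − 101 = 111.
Intersecting the two: 111 ≤ x < 186.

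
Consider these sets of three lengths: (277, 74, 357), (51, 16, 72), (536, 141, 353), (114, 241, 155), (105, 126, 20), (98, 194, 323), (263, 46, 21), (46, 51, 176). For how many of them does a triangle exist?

(74,277,357): 74+277 ≤ 357 → not valid
(16,51,72): 16+51 ≤ 72 → not valid
(141,353,536): 141+353 ≤ 536 → not valid
(114,155,241): 114+155 > 241 → valid
(20,105,126): 20+105 ≤ 126 → not valid
(98,194,323): 98+194 ≤ 323 → not valid
(21,46,263): 21+46 ≤ 263 → not valid
(46,51,176): 46+51 ≤ 176 → not valid
1 of the 8 triples forms a triangle.

1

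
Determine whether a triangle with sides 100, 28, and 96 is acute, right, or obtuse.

Compare the square of the longest side to the sum of squares of the other two: 28² + 96² = 10000 = 100².

right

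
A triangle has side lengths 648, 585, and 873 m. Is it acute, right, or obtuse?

Compare the square of the longest side to the sum of squares of the other two: 585² + 648² = 762129 = 873².

right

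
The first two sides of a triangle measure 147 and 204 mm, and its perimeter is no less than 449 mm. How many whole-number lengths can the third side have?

253

Triangle inequality: 57 < x < 351. Perimeter ≥ 449 gives x ≥ 449 − 147 − 204 = 98.
So 98 ≤ x < 351; integers 98 through 350: 253 values.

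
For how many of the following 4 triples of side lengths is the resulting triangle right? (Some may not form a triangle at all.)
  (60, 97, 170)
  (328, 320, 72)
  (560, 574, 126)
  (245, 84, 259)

3

(60,97,170): 60+97 ≤ 170, not a triangle
(328,320,72): 72²+320² = 107584 = 328² → right
(560,574,126): 126²+560² = 329476 = 574² → right
(245,84,259): 84²+245² = 67081 = 259² → right
3 of the 4 are right.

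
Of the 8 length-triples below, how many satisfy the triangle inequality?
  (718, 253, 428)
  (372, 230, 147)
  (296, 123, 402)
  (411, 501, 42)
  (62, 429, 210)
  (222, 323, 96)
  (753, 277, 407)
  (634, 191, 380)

2

(253,428,718): 253+428 ≤ 718 → not valid
(147,230,372): 147+230 > 372 → valid
(123,296,402): 123+296 > 402 → valid
(42,411,501): 42+411 ≤ 501 → not valid
(62,210,429): 62+210 ≤ 429 → not valid
(96,222,323): 96+222 ≤ 323 → not valid
(277,407,753): 277+407 ≤ 753 → not valid
(191,380,634): 191+380 ≤ 634 → not valid
2 of the 8 triples form a triangle.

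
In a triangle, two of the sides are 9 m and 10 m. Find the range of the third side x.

By the triangle inequality, x must be less than 9 + 10 = 19 and greater than |9 − 10| = 1.

1 < x < 19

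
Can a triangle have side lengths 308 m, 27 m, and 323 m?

The longest side is 323, and the other two sum to 335.
Since 335 > 323, the triangle inequality holds.

Yes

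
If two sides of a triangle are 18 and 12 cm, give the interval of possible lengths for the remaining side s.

By the triangle inequality, s must be less than 18 + 12 = 30 and greater than |18 − 12| = 6.

6 < s < 30 (cm)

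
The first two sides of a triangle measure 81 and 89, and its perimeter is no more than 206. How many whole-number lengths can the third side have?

28

Triangle inequality: 8 < x < 170. Perimeter ≤ 206 gives x ≤ 206 − 81 − 89 = 36.
So 8 < x ≤ 36; integers 9 through 36: 28 values.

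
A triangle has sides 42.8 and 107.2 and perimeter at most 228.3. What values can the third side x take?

64.4 < x ≤ 78.3

Triangle inequality alone gives 64.4 < x < 150.0.
The perimeter condition gives x ≤ 228.3 − 42.8 − 107.2 = 78.3.
Intersecting the two: 64.4 < x ≤ 78.3.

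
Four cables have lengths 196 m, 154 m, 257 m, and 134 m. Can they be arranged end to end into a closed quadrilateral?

Yes

A quadrilateral exists iff every side is shorter than the sum of the others — equivalently, the longest side is less than the sum of the rest.
Longest side 257 < 484 (sum of the remaining 3), so yes.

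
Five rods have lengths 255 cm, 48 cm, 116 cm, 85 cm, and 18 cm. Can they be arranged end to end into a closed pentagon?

A pentagon exists iff every side is shorter than the sum of the others — equivalently, the longest side is less than the sum of the rest.
Longest side 255 < 267 (sum of the remaining 4), so yes.

Yes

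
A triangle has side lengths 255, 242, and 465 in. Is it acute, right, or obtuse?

obtuse

Compare the square of the longest side to the sum of squares of the other two: 242² + 255² = 123589 < 216225 = 465².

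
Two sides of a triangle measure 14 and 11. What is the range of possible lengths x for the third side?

3 < x < 25

By the triangle inequality, x must be less than 14 + 11 = 25 and greater than |14 − 11| = 3.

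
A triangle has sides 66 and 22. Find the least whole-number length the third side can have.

The third side must be strictly greater than |66 − 22| = 44.
The smallest integer above 44 is 45.

45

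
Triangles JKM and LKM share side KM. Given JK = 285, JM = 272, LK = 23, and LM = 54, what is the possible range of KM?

From triangle JKM: |285 − 272| < KM < 285 + 272, i.e. 13 < KM < 557.
From triangle LKM: 31 < KM < 77.
Both must hold, so KM lies in the intersection.

31 < KM < 77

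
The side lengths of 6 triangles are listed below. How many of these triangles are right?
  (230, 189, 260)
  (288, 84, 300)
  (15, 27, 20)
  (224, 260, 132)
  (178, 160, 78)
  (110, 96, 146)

4

(230,189,260): 189²+230² = 88621 > 67600 = 260² → acute
(288,84,300): 84²+288² = 90000 = 300² → right
(15,27,20): 15²+20² = 625 < 729 = 27² → obtuse
(224,260,132): 132²+224² = 67600 = 260² → right
(178,160,78): 78²+160² = 31684 = 178² → right
(110,96,146): 96²+110² = 21316 = 146² → right
4 of the 6 are right.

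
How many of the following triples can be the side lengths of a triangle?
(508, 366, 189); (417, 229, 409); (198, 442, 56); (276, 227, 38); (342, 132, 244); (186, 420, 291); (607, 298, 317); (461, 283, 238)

6

(189,366,508): 189+366 > 508 → valid
(229,409,417): 229+409 > 417 → valid
(56,198,442): 56+198 ≤ 442 → not valid
(38,227,276): 38+227 ≤ 276 → not valid
(132,244,342): 132+244 > 342 → valid
(186,291,420): 186+291 > 420 → valid
(298,317,607): 298+317 > 607 → valid
(238,283,461): 238+283 > 461 → valid
6 of the 8 triples form a triangle.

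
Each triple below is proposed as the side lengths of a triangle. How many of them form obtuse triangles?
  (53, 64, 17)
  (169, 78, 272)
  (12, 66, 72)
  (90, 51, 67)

(53,64,17): 17²+53² = 3098 < 4096 = 64² → obtuse
(169,78,272): 78+169 ≤ 272, not a triangle
(12,66,72): 12²+66² = 4500 < 5184 = 72² → obtuse
(90,51,67): 51²+67² = 7090 < 8100 = 90² → obtuse
3 of the 4 are obtuse.

3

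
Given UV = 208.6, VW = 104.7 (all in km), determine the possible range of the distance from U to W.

By the triangle inequality, |208.6 − 104.7| ≤ UW ≤ 208.6 + 104.7.

103.9 ≤ UW ≤ 313.3 km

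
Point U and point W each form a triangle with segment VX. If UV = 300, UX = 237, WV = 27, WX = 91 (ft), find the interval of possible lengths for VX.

64 < VX < 118

From triangle UVX: |300 − 237| < VX < 300 + 237, i.e. 63 < VX < 537.
From triangle WVX: 64 < VX < 118.
Both must hold, so VX lies in the intersection.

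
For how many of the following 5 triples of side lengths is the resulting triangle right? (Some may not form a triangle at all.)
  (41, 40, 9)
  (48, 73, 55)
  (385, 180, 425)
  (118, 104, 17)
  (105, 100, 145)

4

(41,40,9): 9²+40² = 1681 = 41² → right
(48,73,55): 48²+55² = 5329 = 73² → right
(385,180,425): 180²+385² = 180625 = 425² → right
(118,104,17): 17²+104² = 11105 < 13924 = 118² → obtuse
(105,100,145): 100²+105² = 21025 = 145² → right
4 of the 5 are right.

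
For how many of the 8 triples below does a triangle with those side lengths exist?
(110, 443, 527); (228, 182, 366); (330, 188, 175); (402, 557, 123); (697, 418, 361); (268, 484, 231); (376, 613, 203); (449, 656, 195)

(110,443,527): 110+443 > 527 → valid
(182,228,366): 182+228 > 366 → valid
(175,188,330): 175+188 > 330 → valid
(123,402,557): 123+402 ≤ 557 → not valid
(361,418,697): 361+418 > 697 → valid
(231,268,484): 231+268 > 484 → valid
(203,376,613): 203+376 ≤ 613 → not valid
(195,449,656): 195+449 ≤ 656 → not valid
5 of the 8 triples form a triangle.

5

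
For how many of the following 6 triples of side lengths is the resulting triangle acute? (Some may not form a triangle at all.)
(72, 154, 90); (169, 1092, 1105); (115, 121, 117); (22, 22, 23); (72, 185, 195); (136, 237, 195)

(72,154,90): 72²+90² = 13284 < 23716 = 154² → obtuse
(169,1092,1105): 169²+1092² = 1221025 = 1105² → right
(115,121,117): 115²+117² = 26914 > 14641 = 121² → acute
(22,22,23): 22²+22² = 968 > 529 = 23² → acute
(72,185,195): 72²+185² = 39409 > 38025 = 195² → acute
(136,237,195): 136²+195² = 56521 > 56169 = 237² → acute
4 of the 6 are acute.

4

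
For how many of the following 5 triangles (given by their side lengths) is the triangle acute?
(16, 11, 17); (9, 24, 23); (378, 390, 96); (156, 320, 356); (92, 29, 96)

3

(16,11,17): 11²+16² = 377 > 289 = 17² → acute
(9,24,23): 9²+23² = 610 > 576 = 24² → acute
(378,390,96): 96²+378² = 152100 = 390² → right
(156,320,356): 156²+320² = 126736 = 356² → right
(92,29,96): 29²+92² = 9305 > 9216 = 96² → acute
3 of the 5 are acute.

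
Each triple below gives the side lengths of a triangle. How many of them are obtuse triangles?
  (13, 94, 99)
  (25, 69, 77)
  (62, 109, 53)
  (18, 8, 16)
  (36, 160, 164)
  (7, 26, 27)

5

(13,94,99): 13²+94² = 9005 < 9801 = 99² → obtuse
(25,69,77): 25²+69² = 5386 < 5929 = 77² → obtuse
(62,109,53): 53²+62² = 6653 < 11881 = 109² → obtuse
(18,8,16): 8²+16² = 320 < 324 = 18² → obtuse
(36,160,164): 36²+160² = 26896 = 164² → right
(7,26,27): 7²+26² = 725 < 729 = 27² → obtuse
5 of the 6 are obtuse.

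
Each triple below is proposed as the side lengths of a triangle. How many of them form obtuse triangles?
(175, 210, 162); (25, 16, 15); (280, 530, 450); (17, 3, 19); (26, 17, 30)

2

(175,210,162): 162²+175² = 56869 > 44100 = 210² → acute
(25,16,15): 15²+16² = 481 < 625 = 25² → obtuse
(280,530,450): 280²+450² = 280900 = 530² → right
(17,3,19): 3²+17² = 298 < 361 = 19² → obtuse
(26,17,30): 17²+26² = 965 > 900 = 30² → acute
2 of the 5 are obtuse.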